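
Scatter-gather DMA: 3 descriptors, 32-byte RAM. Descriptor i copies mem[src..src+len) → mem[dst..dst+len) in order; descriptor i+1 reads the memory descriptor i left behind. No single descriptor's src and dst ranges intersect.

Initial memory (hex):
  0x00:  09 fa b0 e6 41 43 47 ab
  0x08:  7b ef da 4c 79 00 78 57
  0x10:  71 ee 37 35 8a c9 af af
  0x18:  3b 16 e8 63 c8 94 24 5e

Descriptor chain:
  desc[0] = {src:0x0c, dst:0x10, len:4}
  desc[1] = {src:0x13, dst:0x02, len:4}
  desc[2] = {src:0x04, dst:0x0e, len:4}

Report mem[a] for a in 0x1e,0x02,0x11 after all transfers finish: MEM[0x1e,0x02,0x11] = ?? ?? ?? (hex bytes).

MEM[0x1e,0x02,0x11] = 24 57 ab

D0: mem[0x10..0x13] <- [79 00 78 57]
D1: mem[0x02..0x05] <- [57 8a c9 af]
D2: mem[0x0e..0x11] <- [c9 af 47 ab]
query mem[0x1e]=0x24, mem[0x02]=0x57, mem[0x11]=0xab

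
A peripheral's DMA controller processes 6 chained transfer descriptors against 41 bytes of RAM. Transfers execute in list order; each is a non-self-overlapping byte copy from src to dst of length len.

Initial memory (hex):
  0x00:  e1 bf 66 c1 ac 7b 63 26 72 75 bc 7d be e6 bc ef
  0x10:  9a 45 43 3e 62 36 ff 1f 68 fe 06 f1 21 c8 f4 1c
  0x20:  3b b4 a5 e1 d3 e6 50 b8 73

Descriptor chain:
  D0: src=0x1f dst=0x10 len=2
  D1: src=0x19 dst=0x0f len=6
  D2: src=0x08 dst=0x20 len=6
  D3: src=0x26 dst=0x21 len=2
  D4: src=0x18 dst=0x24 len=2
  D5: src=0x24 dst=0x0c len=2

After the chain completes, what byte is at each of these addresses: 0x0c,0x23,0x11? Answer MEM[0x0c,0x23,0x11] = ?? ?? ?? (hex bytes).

MEM[0x0c,0x23,0x11] = 68 7d f1

  after D0: wrote 2B at 0x10 = 1c3b
  after D1: wrote 6B at 0x0f = fe06f121c8f4
  after D2: wrote 6B at 0x20 = 7275bc7dbee6
  after D3: wrote 2B at 0x21 = 50b8
  after D4: wrote 2B at 0x24 = 68fe
  after D5: wrote 2B at 0x0c = 68fe
query mem[0x0c]=0x68, mem[0x23]=0x7d, mem[0x11]=0xf1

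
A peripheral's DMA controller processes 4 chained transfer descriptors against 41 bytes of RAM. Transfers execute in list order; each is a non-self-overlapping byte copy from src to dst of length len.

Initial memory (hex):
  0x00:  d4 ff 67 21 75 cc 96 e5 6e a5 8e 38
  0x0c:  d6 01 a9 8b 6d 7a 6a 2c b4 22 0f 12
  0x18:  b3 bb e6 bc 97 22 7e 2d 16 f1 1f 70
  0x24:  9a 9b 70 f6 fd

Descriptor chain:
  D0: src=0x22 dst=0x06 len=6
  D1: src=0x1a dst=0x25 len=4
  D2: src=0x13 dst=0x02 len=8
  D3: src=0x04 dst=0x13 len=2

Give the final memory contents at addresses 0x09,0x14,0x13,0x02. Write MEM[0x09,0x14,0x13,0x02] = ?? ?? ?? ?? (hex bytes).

MEM[0x09,0x14,0x13,0x02] = e6 0f 22 2c

#0 dst[0x06+6] := {0x1f,0x70,0x9a,0x9b,0x70,0xf6}
#1 dst[0x25+4] := {0xe6,0xbc,0x97,0x22}
#2 dst[0x02+8] := {0x2c,0xb4,0x22,0x0f,0x12,0xb3,0xbb,0xe6}
#3 dst[0x13+2] := {0x22,0x0f}
query mem[0x09]=0xe6, mem[0x14]=0x0f, mem[0x13]=0x22, mem[0x02]=0x2c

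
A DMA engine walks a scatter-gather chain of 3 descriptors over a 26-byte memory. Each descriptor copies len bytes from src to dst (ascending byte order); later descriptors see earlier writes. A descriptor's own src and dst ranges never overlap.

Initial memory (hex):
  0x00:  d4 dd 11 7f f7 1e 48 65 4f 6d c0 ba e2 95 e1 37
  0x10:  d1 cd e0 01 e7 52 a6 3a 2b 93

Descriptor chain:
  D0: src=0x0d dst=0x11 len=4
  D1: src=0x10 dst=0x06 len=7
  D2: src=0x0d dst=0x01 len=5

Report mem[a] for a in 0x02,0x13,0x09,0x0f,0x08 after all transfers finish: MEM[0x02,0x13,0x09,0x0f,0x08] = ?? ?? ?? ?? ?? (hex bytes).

MEM[0x02,0x13,0x09,0x0f,0x08] = e1 37 37 37 e1

[0] 0x0d->0x11 len=4 : 95 e1 37 d1
[1] 0x10->0x06 len=7 : d1 95 e1 37 d1 52 a6
[2] 0x0d->0x01 len=5 : 95 e1 37 d1 95
query mem[0x02]=0xe1, mem[0x13]=0x37, mem[0x09]=0x37, mem[0x0f]=0x37, mem[0x08]=0xe1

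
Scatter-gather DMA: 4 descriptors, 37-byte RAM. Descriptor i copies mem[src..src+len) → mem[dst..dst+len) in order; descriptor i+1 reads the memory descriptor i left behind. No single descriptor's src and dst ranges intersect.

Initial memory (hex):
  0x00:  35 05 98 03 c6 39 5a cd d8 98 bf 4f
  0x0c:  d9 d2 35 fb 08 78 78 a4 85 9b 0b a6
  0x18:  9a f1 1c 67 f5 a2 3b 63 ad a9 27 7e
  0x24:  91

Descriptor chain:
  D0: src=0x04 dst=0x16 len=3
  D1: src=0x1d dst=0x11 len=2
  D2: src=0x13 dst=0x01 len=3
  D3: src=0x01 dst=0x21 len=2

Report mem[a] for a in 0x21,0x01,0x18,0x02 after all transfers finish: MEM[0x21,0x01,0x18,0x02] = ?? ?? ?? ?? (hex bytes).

D0: mem[0x16..0x18] <- [c6 39 5a]
D1: mem[0x11..0x12] <- [a2 3b]
D2: mem[0x01..0x03] <- [a4 85 9b]
D3: mem[0x21..0x22] <- [a4 85]
query mem[0x21]=0xa4, mem[0x01]=0xa4, mem[0x18]=0x5a, mem[0x02]=0x85

MEM[0x21,0x01,0x18,0x02] = a4 a4 5a 85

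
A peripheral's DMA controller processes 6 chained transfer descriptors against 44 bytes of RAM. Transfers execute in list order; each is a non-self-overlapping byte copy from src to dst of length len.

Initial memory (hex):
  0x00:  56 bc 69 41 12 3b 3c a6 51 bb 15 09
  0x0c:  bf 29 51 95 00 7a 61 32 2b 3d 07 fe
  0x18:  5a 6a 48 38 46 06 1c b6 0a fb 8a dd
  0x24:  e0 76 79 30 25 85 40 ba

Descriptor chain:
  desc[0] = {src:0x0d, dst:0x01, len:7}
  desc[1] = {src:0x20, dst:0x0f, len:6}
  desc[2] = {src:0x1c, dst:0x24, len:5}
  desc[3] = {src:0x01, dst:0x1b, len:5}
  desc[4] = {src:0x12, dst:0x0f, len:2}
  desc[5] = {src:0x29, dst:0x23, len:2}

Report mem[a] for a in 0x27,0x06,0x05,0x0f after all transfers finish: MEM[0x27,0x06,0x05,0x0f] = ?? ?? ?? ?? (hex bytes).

MEM[0x27,0x06,0x05,0x0f] = b6 61 7a dd

D0: mem[0x01..0x07] <- [29 51 95 00 7a 61 32]
D1: mem[0x0f..0x14] <- [0a fb 8a dd e0 76]
D2: mem[0x24..0x28] <- [46 06 1c b6 0a]
D3: mem[0x1b..0x1f] <- [29 51 95 00 7a]
D4: mem[0x0f..0x10] <- [dd e0]
D5: mem[0x23..0x24] <- [85 40]
query mem[0x27]=0xb6, mem[0x06]=0x61, mem[0x05]=0x7a, mem[0x0f]=0xdd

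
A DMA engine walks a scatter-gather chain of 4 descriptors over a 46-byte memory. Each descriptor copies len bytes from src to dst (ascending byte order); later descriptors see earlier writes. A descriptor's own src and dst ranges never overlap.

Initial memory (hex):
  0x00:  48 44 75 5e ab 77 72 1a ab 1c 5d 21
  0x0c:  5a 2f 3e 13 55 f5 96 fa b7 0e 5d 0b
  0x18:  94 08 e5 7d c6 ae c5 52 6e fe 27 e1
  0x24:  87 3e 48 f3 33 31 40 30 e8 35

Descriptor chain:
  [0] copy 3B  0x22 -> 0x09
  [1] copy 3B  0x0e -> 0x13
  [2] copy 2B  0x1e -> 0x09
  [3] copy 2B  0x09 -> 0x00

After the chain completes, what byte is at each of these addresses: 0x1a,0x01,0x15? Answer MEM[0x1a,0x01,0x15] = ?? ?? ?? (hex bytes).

[0] 0x22->0x09 len=3 : 27 e1 87
[1] 0x0e->0x13 len=3 : 3e 13 55
[2] 0x1e->0x09 len=2 : c5 52
[3] 0x09->0x00 len=2 : c5 52
query mem[0x1a]=0xe5, mem[0x01]=0x52, mem[0x15]=0x55

MEM[0x1a,0x01,0x15] = e5 52 55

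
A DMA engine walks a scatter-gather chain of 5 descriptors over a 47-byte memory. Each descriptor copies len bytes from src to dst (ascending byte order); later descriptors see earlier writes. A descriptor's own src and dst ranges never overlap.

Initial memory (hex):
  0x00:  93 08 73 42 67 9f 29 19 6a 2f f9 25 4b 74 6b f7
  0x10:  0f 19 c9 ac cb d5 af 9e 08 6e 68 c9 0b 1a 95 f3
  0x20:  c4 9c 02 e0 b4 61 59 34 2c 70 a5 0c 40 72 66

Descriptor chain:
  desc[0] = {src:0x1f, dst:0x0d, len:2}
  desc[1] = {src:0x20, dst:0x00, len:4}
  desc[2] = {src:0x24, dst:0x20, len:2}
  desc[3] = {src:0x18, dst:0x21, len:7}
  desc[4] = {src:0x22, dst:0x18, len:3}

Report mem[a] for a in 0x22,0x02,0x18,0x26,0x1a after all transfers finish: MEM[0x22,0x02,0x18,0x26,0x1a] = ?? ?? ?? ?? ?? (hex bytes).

MEM[0x22,0x02,0x18,0x26,0x1a] = 6e 02 6e 1a c9

#0 dst[0x0d+2] := {0xf3,0xc4}
#1 dst[0x00+4] := {0xc4,0x9c,0x02,0xe0}
#2 dst[0x20+2] := {0xb4,0x61}
#3 dst[0x21+7] := {0x08,0x6e,0x68,0xc9,0x0b,0x1a,0x95}
#4 dst[0x18+3] := {0x6e,0x68,0xc9}
query mem[0x22]=0x6e, mem[0x02]=0x02, mem[0x18]=0x6e, mem[0x26]=0x1a, mem[0x1a]=0xc9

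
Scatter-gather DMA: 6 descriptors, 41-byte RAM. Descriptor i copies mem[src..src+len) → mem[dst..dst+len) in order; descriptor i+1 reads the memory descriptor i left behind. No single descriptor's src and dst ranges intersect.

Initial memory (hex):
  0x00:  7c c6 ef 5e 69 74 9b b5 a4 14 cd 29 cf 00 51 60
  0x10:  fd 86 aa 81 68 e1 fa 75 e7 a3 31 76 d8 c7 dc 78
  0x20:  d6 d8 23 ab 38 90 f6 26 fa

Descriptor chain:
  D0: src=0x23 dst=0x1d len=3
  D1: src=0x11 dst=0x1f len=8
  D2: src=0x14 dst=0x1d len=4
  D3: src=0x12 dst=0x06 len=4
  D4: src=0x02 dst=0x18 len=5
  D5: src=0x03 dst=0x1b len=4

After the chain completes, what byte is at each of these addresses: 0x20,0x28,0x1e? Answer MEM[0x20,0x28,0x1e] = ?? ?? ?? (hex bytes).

MEM[0x20,0x28,0x1e] = 75 fa aa

#0 dst[0x1d+3] := {0xab,0x38,0x90}
#1 dst[0x1f+8] := {0x86,0xaa,0x81,0x68,0xe1,0xfa,0x75,0xe7}
#2 dst[0x1d+4] := {0x68,0xe1,0xfa,0x75}
#3 dst[0x06+4] := {0xaa,0x81,0x68,0xe1}
#4 dst[0x18+5] := {0xef,0x5e,0x69,0x74,0xaa}
#5 dst[0x1b+4] := {0x5e,0x69,0x74,0xaa}
query mem[0x20]=0x75, mem[0x28]=0xfa, mem[0x1e]=0xaa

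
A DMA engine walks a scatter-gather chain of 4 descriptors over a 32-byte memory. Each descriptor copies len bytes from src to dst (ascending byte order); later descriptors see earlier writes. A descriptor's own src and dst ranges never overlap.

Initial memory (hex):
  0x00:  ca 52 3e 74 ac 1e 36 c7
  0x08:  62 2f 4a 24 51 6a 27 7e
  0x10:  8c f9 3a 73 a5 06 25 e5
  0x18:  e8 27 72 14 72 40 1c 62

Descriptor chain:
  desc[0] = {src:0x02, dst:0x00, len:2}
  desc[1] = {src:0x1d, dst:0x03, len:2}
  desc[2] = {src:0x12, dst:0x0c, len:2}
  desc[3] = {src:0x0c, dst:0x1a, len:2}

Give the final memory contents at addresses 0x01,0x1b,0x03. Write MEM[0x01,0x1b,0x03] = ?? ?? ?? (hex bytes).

D0: mem[0x00..0x01] <- [3e 74]
D1: mem[0x03..0x04] <- [40 1c]
D2: mem[0x0c..0x0d] <- [3a 73]
D3: mem[0x1a..0x1b] <- [3a 73]
query mem[0x01]=0x74, mem[0x1b]=0x73, mem[0x03]=0x40

MEM[0x01,0x1b,0x03] = 74 73 40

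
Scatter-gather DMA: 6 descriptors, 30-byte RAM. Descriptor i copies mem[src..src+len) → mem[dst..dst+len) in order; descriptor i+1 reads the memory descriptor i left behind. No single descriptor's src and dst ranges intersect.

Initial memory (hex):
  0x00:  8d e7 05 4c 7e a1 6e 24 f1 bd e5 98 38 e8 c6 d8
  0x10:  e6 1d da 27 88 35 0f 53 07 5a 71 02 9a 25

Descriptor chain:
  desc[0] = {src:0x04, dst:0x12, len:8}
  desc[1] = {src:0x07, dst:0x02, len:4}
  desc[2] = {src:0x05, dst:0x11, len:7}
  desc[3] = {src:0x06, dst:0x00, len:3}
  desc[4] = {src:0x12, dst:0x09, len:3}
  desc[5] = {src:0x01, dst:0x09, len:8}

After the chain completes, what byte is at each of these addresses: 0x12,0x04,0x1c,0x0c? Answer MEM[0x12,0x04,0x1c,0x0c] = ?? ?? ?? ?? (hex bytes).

MEM[0x12,0x04,0x1c,0x0c] = 6e bd 9a bd

[0] 0x04->0x12 len=8 : 7e a1 6e 24 f1 bd e5 98
[1] 0x07->0x02 len=4 : 24 f1 bd e5
[2] 0x05->0x11 len=7 : e5 6e 24 f1 bd e5 98
[3] 0x06->0x00 len=3 : 6e 24 f1
[4] 0x12->0x09 len=3 : 6e 24 f1
[5] 0x01->0x09 len=8 : 24 f1 f1 bd e5 6e 24 f1
query mem[0x12]=0x6e, mem[0x04]=0xbd, mem[0x1c]=0x9a, mem[0x0c]=0xbd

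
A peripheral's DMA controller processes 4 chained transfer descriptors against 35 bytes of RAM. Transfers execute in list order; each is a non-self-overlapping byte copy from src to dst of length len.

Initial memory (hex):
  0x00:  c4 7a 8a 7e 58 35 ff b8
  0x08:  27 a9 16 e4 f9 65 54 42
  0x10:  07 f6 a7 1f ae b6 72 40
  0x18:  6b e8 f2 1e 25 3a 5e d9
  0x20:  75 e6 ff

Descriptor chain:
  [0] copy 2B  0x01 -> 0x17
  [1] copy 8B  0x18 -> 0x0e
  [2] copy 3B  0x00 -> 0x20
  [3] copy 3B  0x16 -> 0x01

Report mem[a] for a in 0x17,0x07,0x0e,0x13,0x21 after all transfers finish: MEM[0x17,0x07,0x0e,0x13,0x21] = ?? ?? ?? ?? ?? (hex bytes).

  after D0: wrote 2B at 0x17 = 7a8a
  after D1: wrote 8B at 0x0e = 8ae8f21e253a5ed9
  after D2: wrote 3B at 0x20 = c47a8a
  after D3: wrote 3B at 0x01 = 727a8a
query mem[0x17]=0x7a, mem[0x07]=0xb8, mem[0x0e]=0x8a, mem[0x13]=0x3a, mem[0x21]=0x7a

MEM[0x17,0x07,0x0e,0x13,0x21] = 7a b8 8a 3a 7a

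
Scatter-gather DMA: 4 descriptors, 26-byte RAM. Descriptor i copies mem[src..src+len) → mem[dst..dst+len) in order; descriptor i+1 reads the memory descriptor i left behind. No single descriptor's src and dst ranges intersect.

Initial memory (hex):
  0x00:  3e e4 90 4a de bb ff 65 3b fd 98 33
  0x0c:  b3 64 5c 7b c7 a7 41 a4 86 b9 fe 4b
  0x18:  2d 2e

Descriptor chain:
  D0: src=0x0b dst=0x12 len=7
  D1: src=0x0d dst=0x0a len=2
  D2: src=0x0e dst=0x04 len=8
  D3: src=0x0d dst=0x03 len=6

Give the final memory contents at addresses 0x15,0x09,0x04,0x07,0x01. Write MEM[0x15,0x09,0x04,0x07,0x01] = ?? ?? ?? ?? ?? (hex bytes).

MEM[0x15,0x09,0x04,0x07,0x01] = 5c b3 5c a7 e4

[0] 0x0b->0x12 len=7 : 33 b3 64 5c 7b c7 a7
[1] 0x0d->0x0a len=2 : 64 5c
[2] 0x0e->0x04 len=8 : 5c 7b c7 a7 33 b3 64 5c
[3] 0x0d->0x03 len=6 : 64 5c 7b c7 a7 33
query mem[0x15]=0x5c, mem[0x09]=0xb3, mem[0x04]=0x5c, mem[0x07]=0xa7, mem[0x01]=0xe4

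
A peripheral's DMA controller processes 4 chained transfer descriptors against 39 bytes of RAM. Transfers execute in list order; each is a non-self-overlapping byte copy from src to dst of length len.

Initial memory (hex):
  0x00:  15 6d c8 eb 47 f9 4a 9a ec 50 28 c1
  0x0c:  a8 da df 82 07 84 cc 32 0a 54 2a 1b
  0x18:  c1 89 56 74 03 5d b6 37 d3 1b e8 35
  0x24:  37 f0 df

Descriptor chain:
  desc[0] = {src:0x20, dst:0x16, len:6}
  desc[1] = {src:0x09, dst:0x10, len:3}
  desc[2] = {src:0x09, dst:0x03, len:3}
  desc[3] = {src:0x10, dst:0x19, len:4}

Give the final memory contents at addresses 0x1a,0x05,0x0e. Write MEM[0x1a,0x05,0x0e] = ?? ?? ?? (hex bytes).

MEM[0x1a,0x05,0x0e] = 28 c1 df

[0] 0x20->0x16 len=6 : d3 1b e8 35 37 f0
[1] 0x09->0x10 len=3 : 50 28 c1
[2] 0x09->0x03 len=3 : 50 28 c1
[3] 0x10->0x19 len=4 : 50 28 c1 32
query mem[0x1a]=0x28, mem[0x05]=0xc1, mem[0x0e]=0xdf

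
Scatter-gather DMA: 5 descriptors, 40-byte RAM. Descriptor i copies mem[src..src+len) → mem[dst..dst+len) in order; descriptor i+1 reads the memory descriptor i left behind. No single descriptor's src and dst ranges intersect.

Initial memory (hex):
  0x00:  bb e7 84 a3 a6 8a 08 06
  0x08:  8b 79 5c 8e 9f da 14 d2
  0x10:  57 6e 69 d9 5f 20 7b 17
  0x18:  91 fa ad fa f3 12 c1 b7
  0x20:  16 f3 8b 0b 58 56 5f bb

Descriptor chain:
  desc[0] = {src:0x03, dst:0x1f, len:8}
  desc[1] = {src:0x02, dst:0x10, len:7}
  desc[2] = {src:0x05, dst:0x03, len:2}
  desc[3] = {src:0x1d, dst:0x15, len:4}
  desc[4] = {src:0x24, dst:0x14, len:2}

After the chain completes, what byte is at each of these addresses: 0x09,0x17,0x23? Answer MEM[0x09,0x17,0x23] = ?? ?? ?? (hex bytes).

  after D0: wrote 8B at 0x1f = a3a68a08068b795c
  after D1: wrote 7B at 0x10 = 84a3a68a08068b
  after D2: wrote 2B at 0x03 = 8a08
  after D3: wrote 4B at 0x15 = 12c1a3a6
  after D4: wrote 2B at 0x14 = 8b79
query mem[0x09]=0x79, mem[0x17]=0xa3, mem[0x23]=0x06

MEM[0x09,0x17,0x23] = 79 a3 06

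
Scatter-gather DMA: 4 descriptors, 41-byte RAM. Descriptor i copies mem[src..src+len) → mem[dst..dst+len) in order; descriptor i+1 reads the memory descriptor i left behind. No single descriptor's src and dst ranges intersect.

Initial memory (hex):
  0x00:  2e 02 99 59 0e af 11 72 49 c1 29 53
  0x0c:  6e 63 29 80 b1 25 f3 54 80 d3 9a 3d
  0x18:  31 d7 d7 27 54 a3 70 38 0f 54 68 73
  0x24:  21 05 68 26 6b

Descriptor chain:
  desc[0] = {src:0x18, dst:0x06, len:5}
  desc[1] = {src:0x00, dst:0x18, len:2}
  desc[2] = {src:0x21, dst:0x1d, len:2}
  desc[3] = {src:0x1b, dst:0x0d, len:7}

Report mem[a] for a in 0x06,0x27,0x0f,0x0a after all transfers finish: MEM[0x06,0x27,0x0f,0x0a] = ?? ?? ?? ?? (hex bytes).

MEM[0x06,0x27,0x0f,0x0a] = 31 26 54 54

#0 dst[0x06+5] := {0x31,0xd7,0xd7,0x27,0x54}
#1 dst[0x18+2] := {0x2e,0x02}
#2 dst[0x1d+2] := {0x54,0x68}
#3 dst[0x0d+7] := {0x27,0x54,0x54,0x68,0x38,0x0f,0x54}
query mem[0x06]=0x31, mem[0x27]=0x26, mem[0x0f]=0x54, mem[0x0a]=0x54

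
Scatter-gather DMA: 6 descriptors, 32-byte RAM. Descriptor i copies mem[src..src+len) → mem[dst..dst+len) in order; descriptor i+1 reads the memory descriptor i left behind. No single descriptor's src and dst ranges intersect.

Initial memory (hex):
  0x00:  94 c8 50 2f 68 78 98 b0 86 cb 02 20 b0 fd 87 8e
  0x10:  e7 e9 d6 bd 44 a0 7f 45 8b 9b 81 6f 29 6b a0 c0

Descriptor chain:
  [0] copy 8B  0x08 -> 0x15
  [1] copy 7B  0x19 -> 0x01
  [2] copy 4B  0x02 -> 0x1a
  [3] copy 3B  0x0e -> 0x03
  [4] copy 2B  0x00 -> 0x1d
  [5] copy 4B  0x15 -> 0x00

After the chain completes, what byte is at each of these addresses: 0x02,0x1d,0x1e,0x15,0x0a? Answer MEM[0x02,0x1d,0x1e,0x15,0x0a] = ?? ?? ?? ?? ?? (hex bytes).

[0] 0x08->0x15 len=8 : 86 cb 02 20 b0 fd 87 8e
[1] 0x19->0x01 len=7 : b0 fd 87 8e 6b a0 c0
[2] 0x02->0x1a len=4 : fd 87 8e 6b
[3] 0x0e->0x03 len=3 : 87 8e e7
[4] 0x00->0x1d len=2 : 94 b0
[5] 0x15->0x00 len=4 : 86 cb 02 20
query mem[0x02]=0x02, mem[0x1d]=0x94, mem[0x1e]=0xb0, mem[0x15]=0x86, mem[0x0a]=0x02

MEM[0x02,0x1d,0x1e,0x15,0x0a] = 02 94 b0 86 02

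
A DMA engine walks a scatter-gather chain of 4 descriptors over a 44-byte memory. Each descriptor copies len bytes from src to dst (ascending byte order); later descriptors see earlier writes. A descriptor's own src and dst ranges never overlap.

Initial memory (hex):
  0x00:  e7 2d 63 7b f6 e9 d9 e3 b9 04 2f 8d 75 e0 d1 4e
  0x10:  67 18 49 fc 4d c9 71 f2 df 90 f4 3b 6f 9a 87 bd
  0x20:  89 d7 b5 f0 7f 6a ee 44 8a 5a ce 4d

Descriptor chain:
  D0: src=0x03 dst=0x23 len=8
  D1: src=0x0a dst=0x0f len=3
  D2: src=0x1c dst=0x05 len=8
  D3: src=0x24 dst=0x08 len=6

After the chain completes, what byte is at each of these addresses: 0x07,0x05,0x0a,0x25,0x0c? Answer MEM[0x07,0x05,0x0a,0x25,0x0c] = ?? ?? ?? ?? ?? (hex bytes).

[0] 0x03->0x23 len=8 : 7b f6 e9 d9 e3 b9 04 2f
[1] 0x0a->0x0f len=3 : 2f 8d 75
[2] 0x1c->0x05 len=8 : 6f 9a 87 bd 89 d7 b5 7b
[3] 0x24->0x08 len=6 : f6 e9 d9 e3 b9 04
query mem[0x07]=0x87, mem[0x05]=0x6f, mem[0x0a]=0xd9, mem[0x25]=0xe9, mem[0x0c]=0xb9

MEM[0x07,0x05,0x0a,0x25,0x0c] = 87 6f d9 e9 b9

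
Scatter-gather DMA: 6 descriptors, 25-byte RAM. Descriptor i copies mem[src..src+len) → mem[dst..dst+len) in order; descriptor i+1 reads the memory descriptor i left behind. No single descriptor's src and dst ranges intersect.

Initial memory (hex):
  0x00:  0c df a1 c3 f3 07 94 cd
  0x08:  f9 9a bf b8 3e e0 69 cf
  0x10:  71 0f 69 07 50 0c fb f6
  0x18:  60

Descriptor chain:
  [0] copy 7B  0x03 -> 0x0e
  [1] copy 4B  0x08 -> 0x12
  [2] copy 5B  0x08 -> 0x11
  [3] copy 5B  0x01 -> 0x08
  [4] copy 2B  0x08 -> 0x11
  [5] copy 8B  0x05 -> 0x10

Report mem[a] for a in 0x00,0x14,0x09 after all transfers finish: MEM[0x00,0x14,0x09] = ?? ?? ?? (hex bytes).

MEM[0x00,0x14,0x09] = 0c a1 a1

D0: mem[0x0e..0x14] <- [c3 f3 07 94 cd f9 9a]
D1: mem[0x12..0x15] <- [f9 9a bf b8]
D2: mem[0x11..0x15] <- [f9 9a bf b8 3e]
D3: mem[0x08..0x0c] <- [df a1 c3 f3 07]
D4: mem[0x11..0x12] <- [df a1]
D5: mem[0x10..0x17] <- [07 94 cd df a1 c3 f3 07]
query mem[0x00]=0x0c, mem[0x14]=0xa1, mem[0x09]=0xa1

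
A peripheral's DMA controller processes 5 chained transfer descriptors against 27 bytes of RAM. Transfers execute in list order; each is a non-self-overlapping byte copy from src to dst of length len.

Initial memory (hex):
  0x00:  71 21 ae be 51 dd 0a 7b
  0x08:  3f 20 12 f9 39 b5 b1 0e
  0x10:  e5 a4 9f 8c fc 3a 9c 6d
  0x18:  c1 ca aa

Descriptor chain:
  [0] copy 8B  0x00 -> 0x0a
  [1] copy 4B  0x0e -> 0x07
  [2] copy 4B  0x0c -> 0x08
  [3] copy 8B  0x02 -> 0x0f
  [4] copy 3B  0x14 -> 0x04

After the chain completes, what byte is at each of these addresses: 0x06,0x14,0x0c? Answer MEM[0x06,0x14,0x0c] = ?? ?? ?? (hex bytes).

  after D0: wrote 8B at 0x0a = 7121aebe51dd0a7b
  after D1: wrote 4B at 0x07 = 51dd0a7b
  after D2: wrote 4B at 0x08 = aebe51dd
  after D3: wrote 8B at 0x0f = aebe51dd0a51aebe
  after D4: wrote 3B at 0x04 = 51aebe
query mem[0x06]=0xbe, mem[0x14]=0x51, mem[0x0c]=0xae

MEM[0x06,0x14,0x0c] = be 51 ae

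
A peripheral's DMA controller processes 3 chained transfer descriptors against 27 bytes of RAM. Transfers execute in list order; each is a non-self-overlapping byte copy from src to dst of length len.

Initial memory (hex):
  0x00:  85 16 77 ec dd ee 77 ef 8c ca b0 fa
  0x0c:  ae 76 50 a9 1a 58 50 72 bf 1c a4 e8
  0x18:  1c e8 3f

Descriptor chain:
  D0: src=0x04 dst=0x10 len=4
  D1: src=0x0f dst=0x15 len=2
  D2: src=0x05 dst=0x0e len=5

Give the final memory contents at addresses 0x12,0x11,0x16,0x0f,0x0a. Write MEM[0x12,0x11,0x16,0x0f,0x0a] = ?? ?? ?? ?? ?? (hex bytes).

D0: mem[0x10..0x13] <- [dd ee 77 ef]
D1: mem[0x15..0x16] <- [a9 dd]
D2: mem[0x0e..0x12] <- [ee 77 ef 8c ca]
query mem[0x12]=0xca, mem[0x11]=0x8c, mem[0x16]=0xdd, mem[0x0f]=0x77, mem[0x0a]=0xb0

MEM[0x12,0x11,0x16,0x0f,0x0a] = ca 8c dd 77 b0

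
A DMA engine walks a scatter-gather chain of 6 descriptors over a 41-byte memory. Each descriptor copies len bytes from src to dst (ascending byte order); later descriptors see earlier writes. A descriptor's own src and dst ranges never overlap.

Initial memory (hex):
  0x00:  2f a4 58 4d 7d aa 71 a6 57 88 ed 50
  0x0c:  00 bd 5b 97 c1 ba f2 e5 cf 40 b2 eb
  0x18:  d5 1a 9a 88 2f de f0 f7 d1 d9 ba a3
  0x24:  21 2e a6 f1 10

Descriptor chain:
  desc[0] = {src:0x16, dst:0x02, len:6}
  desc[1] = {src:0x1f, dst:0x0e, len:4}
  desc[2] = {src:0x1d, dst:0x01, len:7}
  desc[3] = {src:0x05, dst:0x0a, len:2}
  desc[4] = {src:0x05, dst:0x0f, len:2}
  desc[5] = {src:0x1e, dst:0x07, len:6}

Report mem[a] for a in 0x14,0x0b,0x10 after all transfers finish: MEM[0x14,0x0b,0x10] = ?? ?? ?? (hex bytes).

MEM[0x14,0x0b,0x10] = cf ba ba

  after D0: wrote 6B at 0x02 = b2ebd51a9a88
  after D1: wrote 4B at 0x0e = f7d1d9ba
  after D2: wrote 7B at 0x01 = def0f7d1d9baa3
  after D3: wrote 2B at 0x0a = d9ba
  after D4: wrote 2B at 0x0f = d9ba
  after D5: wrote 6B at 0x07 = f0f7d1d9baa3
query mem[0x14]=0xcf, mem[0x0b]=0xba, mem[0x10]=0xba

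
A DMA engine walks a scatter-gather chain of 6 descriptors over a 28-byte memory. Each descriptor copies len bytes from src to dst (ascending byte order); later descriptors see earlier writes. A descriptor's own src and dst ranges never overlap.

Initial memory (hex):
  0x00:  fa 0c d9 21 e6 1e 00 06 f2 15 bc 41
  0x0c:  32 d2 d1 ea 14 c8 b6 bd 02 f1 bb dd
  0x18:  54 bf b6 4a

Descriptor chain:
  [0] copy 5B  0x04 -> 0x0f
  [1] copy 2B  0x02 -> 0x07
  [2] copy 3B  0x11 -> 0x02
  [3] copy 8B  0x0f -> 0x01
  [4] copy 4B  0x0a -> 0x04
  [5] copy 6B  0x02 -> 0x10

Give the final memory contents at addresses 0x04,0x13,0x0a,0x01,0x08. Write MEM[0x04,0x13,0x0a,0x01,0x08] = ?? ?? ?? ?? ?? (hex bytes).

MEM[0x04,0x13,0x0a,0x01,0x08] = bc 41 bc e6 bb

[0] 0x04->0x0f len=5 : e6 1e 00 06 f2
[1] 0x02->0x07 len=2 : d9 21
[2] 0x11->0x02 len=3 : 00 06 f2
[3] 0x0f->0x01 len=8 : e6 1e 00 06 f2 02 f1 bb
[4] 0x0a->0x04 len=4 : bc 41 32 d2
[5] 0x02->0x10 len=6 : 1e 00 bc 41 32 d2
query mem[0x04]=0xbc, mem[0x13]=0x41, mem[0x0a]=0xbc, mem[0x01]=0xe6, mem[0x08]=0xbb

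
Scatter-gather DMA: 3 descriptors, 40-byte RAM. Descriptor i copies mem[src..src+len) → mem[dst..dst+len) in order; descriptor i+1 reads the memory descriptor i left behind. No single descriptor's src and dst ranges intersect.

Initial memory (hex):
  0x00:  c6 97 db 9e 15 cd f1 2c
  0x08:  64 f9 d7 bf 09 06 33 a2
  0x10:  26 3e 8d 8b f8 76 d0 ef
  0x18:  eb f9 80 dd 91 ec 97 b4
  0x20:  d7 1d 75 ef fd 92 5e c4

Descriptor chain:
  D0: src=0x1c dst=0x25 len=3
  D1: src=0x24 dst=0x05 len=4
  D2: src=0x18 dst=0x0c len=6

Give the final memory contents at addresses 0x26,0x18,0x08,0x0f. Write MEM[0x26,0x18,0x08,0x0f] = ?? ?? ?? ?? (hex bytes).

[0] 0x1c->0x25 len=3 : 91 ec 97
[1] 0x24->0x05 len=4 : fd 91 ec 97
[2] 0x18->0x0c len=6 : eb f9 80 dd 91 ec
query mem[0x26]=0xec, mem[0x18]=0xeb, mem[0x08]=0x97, mem[0x0f]=0xdd

MEM[0x26,0x18,0x08,0x0f] = ec eb 97 dd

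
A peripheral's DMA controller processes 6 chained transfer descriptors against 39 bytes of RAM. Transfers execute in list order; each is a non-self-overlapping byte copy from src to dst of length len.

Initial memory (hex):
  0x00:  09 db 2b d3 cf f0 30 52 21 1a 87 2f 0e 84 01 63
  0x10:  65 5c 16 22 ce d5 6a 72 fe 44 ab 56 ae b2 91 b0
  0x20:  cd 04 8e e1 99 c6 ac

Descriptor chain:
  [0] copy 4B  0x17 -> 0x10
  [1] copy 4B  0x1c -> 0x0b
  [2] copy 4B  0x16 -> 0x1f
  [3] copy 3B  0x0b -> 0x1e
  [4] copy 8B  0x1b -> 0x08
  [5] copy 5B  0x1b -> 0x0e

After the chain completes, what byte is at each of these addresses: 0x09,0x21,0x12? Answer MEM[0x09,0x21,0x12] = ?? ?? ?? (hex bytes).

MEM[0x09,0x21,0x12] = ae fe b2

D0: mem[0x10..0x13] <- [72 fe 44 ab]
D1: mem[0x0b..0x0e] <- [ae b2 91 b0]
D2: mem[0x1f..0x22] <- [6a 72 fe 44]
D3: mem[0x1e..0x20] <- [ae b2 91]
D4: mem[0x08..0x0f] <- [56 ae b2 ae b2 91 fe 44]
D5: mem[0x0e..0x12] <- [56 ae b2 ae b2]
query mem[0x09]=0xae, mem[0x21]=0xfe, mem[0x12]=0xb2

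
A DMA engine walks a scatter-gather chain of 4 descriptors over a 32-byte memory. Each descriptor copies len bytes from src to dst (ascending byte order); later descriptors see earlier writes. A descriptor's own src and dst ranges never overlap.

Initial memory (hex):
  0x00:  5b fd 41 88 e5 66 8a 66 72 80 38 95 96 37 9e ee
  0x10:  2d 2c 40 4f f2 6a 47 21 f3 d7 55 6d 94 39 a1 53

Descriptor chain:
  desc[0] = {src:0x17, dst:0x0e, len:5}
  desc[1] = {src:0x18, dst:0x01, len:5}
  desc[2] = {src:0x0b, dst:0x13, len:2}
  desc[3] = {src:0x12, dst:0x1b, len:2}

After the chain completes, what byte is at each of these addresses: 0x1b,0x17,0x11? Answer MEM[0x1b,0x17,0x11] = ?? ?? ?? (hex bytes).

MEM[0x1b,0x17,0x11] = 6d 21 55

[0] 0x17->0x0e len=5 : 21 f3 d7 55 6d
[1] 0x18->0x01 len=5 : f3 d7 55 6d 94
[2] 0x0b->0x13 len=2 : 95 96
[3] 0x12->0x1b len=2 : 6d 95
query mem[0x1b]=0x6d, mem[0x17]=0x21, mem[0x11]=0x55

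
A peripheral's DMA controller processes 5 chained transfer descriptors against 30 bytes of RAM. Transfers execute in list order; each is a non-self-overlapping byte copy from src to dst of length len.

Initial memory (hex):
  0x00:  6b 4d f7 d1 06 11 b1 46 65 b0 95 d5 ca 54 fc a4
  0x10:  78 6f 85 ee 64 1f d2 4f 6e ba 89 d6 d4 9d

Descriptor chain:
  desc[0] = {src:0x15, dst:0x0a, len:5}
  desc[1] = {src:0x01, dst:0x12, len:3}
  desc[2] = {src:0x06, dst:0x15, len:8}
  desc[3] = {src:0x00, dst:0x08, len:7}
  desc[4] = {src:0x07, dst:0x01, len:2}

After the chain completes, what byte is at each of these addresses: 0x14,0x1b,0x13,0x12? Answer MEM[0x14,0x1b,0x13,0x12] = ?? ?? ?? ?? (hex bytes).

[0] 0x15->0x0a len=5 : 1f d2 4f 6e ba
[1] 0x01->0x12 len=3 : 4d f7 d1
[2] 0x06->0x15 len=8 : b1 46 65 b0 1f d2 4f 6e
[3] 0x00->0x08 len=7 : 6b 4d f7 d1 06 11 b1
[4] 0x07->0x01 len=2 : 46 6b
query mem[0x14]=0xd1, mem[0x1b]=0x4f, mem[0x13]=0xf7, mem[0x12]=0x4d

MEM[0x14,0x1b,0x13,0x12] = d1 4f f7 4d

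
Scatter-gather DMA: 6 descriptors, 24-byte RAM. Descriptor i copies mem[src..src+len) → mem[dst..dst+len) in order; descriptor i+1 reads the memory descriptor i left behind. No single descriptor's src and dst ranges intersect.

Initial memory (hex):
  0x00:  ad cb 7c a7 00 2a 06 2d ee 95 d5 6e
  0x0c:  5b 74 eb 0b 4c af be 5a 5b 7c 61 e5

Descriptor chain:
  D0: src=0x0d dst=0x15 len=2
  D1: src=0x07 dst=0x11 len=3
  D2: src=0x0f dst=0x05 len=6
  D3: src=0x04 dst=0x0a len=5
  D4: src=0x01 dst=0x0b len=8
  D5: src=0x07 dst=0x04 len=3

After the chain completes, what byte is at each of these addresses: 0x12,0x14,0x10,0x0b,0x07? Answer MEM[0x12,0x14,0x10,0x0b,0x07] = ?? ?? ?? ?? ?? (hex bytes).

[0] 0x0d->0x15 len=2 : 74 eb
[1] 0x07->0x11 len=3 : 2d ee 95
[2] 0x0f->0x05 len=6 : 0b 4c 2d ee 95 5b
[3] 0x04->0x0a len=5 : 00 0b 4c 2d ee
[4] 0x01->0x0b len=8 : cb 7c a7 00 0b 4c 2d ee
[5] 0x07->0x04 len=3 : 2d ee 95
query mem[0x12]=0xee, mem[0x14]=0x5b, mem[0x10]=0x4c, mem[0x0b]=0xcb, mem[0x07]=0x2d

MEM[0x12,0x14,0x10,0x0b,0x07] = ee 5b 4c cb 2d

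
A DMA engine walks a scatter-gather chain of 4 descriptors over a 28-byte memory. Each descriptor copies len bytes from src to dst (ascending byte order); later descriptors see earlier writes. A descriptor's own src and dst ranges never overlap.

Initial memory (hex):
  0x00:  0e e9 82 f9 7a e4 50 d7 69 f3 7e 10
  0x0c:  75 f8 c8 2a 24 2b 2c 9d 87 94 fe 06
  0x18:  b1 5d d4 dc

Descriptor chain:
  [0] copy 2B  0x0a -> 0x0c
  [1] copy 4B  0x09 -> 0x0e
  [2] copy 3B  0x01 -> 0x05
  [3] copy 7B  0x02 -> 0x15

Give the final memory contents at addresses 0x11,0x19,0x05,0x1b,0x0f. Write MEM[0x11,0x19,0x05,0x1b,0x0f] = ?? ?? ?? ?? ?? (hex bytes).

MEM[0x11,0x19,0x05,0x1b,0x0f] = 7e 82 e9 69 7e

D0: mem[0x0c..0x0d] <- [7e 10]
D1: mem[0x0e..0x11] <- [f3 7e 10 7e]
D2: mem[0x05..0x07] <- [e9 82 f9]
D3: mem[0x15..0x1b] <- [82 f9 7a e9 82 f9 69]
query mem[0x11]=0x7e, mem[0x19]=0x82, mem[0x05]=0xe9, mem[0x1b]=0x69, mem[0x0f]=0x7e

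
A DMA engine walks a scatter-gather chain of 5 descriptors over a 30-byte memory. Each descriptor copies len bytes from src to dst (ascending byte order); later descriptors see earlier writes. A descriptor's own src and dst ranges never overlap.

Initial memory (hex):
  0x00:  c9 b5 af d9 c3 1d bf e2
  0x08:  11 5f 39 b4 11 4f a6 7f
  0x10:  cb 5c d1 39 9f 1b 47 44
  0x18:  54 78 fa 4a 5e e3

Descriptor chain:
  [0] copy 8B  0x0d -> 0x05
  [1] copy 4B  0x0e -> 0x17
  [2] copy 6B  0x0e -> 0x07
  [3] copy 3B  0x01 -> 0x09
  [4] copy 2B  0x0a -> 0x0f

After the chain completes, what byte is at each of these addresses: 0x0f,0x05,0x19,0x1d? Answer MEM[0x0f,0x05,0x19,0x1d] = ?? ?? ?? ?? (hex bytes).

[0] 0x0d->0x05 len=8 : 4f a6 7f cb 5c d1 39 9f
[1] 0x0e->0x17 len=4 : a6 7f cb 5c
[2] 0x0e->0x07 len=6 : a6 7f cb 5c d1 39
[3] 0x01->0x09 len=3 : b5 af d9
[4] 0x0a->0x0f len=2 : af d9
query mem[0x0f]=0xaf, mem[0x05]=0x4f, mem[0x19]=0xcb, mem[0x1d]=0xe3

MEM[0x0f,0x05,0x19,0x1d] = af 4f cb e3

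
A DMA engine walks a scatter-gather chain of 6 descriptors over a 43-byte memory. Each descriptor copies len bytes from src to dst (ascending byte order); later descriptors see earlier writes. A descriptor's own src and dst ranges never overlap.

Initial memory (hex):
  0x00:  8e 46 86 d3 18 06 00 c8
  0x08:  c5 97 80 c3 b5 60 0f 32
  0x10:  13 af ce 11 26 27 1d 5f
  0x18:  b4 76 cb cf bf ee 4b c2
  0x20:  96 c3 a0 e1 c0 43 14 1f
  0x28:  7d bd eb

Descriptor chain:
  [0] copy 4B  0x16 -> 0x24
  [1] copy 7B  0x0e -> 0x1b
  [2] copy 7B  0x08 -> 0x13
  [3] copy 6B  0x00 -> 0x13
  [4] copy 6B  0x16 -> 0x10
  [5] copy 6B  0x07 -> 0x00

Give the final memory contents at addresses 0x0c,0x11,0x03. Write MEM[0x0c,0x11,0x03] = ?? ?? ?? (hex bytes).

D0: mem[0x24..0x27] <- [1d 5f b4 76]
D1: mem[0x1b..0x21] <- [0f 32 13 af ce 11 26]
D2: mem[0x13..0x19] <- [c5 97 80 c3 b5 60 0f]
D3: mem[0x13..0x18] <- [8e 46 86 d3 18 06]
D4: mem[0x10..0x15] <- [d3 18 06 0f cb 0f]
D5: mem[0x00..0x05] <- [c8 c5 97 80 c3 b5]
query mem[0x0c]=0xb5, mem[0x11]=0x18, mem[0x03]=0x80

MEM[0x0c,0x11,0x03] = b5 18 80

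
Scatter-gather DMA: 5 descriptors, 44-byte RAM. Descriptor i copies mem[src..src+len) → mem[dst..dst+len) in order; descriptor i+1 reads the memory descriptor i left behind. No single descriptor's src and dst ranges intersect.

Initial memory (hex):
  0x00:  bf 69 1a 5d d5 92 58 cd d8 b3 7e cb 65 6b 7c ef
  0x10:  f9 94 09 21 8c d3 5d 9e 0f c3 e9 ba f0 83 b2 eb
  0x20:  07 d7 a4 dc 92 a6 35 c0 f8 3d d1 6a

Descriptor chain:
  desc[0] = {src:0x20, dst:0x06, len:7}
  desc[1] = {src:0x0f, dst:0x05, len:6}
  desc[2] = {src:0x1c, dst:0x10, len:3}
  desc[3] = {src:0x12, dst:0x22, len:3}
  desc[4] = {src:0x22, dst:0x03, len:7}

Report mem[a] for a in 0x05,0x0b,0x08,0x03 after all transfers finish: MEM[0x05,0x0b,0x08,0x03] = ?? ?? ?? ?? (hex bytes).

#0 dst[0x06+7] := {0x07,0xd7,0xa4,0xdc,0x92,0xa6,0x35}
#1 dst[0x05+6] := {0xef,0xf9,0x94,0x09,0x21,0x8c}
#2 dst[0x10+3] := {0xf0,0x83,0xb2}
#3 dst[0x22+3] := {0xb2,0x21,0x8c}
#4 dst[0x03+7] := {0xb2,0x21,0x8c,0xa6,0x35,0xc0,0xf8}
query mem[0x05]=0x8c, mem[0x0b]=0xa6, mem[0x08]=0xc0, mem[0x03]=0xb2

MEM[0x05,0x0b,0x08,0x03] = 8c a6 c0 b2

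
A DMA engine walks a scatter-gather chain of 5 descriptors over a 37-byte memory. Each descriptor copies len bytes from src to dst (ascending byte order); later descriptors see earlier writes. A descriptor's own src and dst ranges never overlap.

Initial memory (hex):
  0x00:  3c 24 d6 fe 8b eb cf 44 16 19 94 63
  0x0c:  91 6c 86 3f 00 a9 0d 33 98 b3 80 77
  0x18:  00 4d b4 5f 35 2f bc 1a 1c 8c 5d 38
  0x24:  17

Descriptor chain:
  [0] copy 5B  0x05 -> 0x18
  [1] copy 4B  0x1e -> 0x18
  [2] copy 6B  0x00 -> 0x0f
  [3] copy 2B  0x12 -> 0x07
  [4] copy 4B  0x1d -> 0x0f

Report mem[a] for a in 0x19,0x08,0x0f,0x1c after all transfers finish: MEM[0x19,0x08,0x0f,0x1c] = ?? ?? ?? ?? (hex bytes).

#0 dst[0x18+5] := {0xeb,0xcf,0x44,0x16,0x19}
#1 dst[0x18+4] := {0xbc,0x1a,0x1c,0x8c}
#2 dst[0x0f+6] := {0x3c,0x24,0xd6,0xfe,0x8b,0xeb}
#3 dst[0x07+2] := {0xfe,0x8b}
#4 dst[0x0f+4] := {0x2f,0xbc,0x1a,0x1c}
query mem[0x19]=0x1a, mem[0x08]=0x8b, mem[0x0f]=0x2f, mem[0x1c]=0x19

MEM[0x19,0x08,0x0f,0x1c] = 1a 8b 2f 19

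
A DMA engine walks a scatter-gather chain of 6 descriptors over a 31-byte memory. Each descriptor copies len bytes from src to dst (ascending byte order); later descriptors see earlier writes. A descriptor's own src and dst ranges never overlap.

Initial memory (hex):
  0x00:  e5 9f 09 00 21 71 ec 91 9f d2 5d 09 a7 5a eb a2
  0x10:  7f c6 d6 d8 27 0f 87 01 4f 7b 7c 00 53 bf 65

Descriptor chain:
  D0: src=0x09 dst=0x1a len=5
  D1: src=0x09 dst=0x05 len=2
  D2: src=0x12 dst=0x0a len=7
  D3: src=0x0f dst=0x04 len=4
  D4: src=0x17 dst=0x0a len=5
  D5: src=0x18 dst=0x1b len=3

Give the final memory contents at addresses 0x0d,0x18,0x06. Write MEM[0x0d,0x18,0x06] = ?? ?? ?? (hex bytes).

  after D0: wrote 5B at 0x1a = d25d09a75a
  after D1: wrote 2B at 0x05 = d25d
  after D2: wrote 7B at 0x0a = d6d8270f87014f
  after D3: wrote 4B at 0x04 = 014fc6d6
  after D4: wrote 5B at 0x0a = 014f7bd25d
  after D5: wrote 3B at 0x1b = 4f7bd2
query mem[0x0d]=0xd2, mem[0x18]=0x4f, mem[0x06]=0xc6

MEM[0x0d,0x18,0x06] = d2 4f c6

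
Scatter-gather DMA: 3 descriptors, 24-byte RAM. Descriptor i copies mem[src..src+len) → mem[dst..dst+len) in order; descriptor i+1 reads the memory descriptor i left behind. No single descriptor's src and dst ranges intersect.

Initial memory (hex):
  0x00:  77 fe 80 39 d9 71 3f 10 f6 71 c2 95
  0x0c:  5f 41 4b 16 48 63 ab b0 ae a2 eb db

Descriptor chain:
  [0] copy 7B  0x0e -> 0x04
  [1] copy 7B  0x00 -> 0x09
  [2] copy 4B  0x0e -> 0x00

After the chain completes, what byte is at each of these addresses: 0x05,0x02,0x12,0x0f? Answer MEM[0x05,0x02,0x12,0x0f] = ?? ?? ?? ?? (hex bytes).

MEM[0x05,0x02,0x12,0x0f] = 16 48 ab 48

[0] 0x0e->0x04 len=7 : 4b 16 48 63 ab b0 ae
[1] 0x00->0x09 len=7 : 77 fe 80 39 4b 16 48
[2] 0x0e->0x00 len=4 : 16 48 48 63
query mem[0x05]=0x16, mem[0x02]=0x48, mem[0x12]=0xab, mem[0x0f]=0x48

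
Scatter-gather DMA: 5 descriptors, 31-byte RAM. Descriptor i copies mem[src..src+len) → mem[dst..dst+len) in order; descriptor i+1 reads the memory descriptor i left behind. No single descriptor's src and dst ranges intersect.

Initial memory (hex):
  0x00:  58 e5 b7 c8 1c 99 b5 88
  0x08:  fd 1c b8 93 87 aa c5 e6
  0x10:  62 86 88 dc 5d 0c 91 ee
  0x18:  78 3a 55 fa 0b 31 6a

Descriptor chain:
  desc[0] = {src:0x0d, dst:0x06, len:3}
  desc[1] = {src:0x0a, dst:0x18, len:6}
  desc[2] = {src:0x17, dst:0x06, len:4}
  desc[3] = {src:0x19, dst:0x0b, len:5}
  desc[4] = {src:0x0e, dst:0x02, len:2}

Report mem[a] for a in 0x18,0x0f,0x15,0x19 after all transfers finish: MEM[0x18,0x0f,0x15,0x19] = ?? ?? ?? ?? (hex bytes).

D0: mem[0x06..0x08] <- [aa c5 e6]
D1: mem[0x18..0x1d] <- [b8 93 87 aa c5 e6]
D2: mem[0x06..0x09] <- [ee b8 93 87]
D3: mem[0x0b..0x0f] <- [93 87 aa c5 e6]
D4: mem[0x02..0x03] <- [c5 e6]
query mem[0x18]=0xb8, mem[0x0f]=0xe6, mem[0x15]=0x0c, mem[0x19]=0x93

MEM[0x18,0x0f,0x15,0x19] = b8 e6 0c 93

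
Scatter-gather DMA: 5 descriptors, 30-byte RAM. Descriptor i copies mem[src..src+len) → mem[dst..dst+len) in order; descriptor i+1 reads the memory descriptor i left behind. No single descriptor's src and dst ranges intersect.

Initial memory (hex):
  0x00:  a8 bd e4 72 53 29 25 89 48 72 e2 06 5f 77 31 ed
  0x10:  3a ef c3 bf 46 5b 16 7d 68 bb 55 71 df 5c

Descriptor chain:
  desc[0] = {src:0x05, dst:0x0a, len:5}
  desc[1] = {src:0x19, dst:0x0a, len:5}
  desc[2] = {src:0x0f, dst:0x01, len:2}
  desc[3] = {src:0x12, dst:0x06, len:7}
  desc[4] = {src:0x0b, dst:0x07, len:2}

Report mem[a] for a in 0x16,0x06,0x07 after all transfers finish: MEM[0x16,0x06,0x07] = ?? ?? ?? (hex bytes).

  after D0: wrote 5B at 0x0a = 2925894872
  after D1: wrote 5B at 0x0a = bb5571df5c
  after D2: wrote 2B at 0x01 = ed3a
  after D3: wrote 7B at 0x06 = c3bf465b167d68
  after D4: wrote 2B at 0x07 = 7d68
query mem[0x16]=0x16, mem[0x06]=0xc3, mem[0x07]=0x7d

MEM[0x16,0x06,0x07] = 16 c3 7d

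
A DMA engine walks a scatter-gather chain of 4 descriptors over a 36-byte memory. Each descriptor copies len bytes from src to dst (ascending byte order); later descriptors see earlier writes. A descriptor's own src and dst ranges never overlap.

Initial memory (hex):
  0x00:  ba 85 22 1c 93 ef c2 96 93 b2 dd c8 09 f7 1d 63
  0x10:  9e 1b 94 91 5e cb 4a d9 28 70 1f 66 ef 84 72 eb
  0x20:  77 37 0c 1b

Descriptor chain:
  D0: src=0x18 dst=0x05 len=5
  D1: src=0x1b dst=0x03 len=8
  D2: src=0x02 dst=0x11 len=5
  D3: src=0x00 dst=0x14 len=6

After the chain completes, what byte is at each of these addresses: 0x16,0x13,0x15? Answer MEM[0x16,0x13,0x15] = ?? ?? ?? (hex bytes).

#0 dst[0x05+5] := {0x28,0x70,0x1f,0x66,0xef}
#1 dst[0x03+8] := {0x66,0xef,0x84,0x72,0xeb,0x77,0x37,0x0c}
#2 dst[0x11+5] := {0x22,0x66,0xef,0x84,0x72}
#3 dst[0x14+6] := {0xba,0x85,0x22,0x66,0xef,0x84}
query mem[0x16]=0x22, mem[0x13]=0xef, mem[0x15]=0x85

MEM[0x16,0x13,0x15] = 22 ef 85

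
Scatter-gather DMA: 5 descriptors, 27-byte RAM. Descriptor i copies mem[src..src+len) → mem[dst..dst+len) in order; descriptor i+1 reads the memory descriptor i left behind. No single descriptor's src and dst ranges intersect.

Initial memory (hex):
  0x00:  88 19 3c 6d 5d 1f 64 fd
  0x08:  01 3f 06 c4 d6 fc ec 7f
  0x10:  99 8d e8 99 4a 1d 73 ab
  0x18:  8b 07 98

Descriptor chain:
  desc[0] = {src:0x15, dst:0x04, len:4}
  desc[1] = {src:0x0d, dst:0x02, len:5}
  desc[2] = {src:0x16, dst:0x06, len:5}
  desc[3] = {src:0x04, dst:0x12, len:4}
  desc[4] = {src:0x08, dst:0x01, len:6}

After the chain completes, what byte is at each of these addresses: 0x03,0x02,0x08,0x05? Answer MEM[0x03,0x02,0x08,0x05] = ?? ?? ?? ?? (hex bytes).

D0: mem[0x04..0x07] <- [1d 73 ab 8b]
D1: mem[0x02..0x06] <- [fc ec 7f 99 8d]
D2: mem[0x06..0x0a] <- [73 ab 8b 07 98]
D3: mem[0x12..0x15] <- [7f 99 73 ab]
D4: mem[0x01..0x06] <- [8b 07 98 c4 d6 fc]
query mem[0x03]=0x98, mem[0x02]=0x07, mem[0x08]=0x8b, mem[0x05]=0xd6

MEM[0x03,0x02,0x08,0x05] = 98 07 8b d6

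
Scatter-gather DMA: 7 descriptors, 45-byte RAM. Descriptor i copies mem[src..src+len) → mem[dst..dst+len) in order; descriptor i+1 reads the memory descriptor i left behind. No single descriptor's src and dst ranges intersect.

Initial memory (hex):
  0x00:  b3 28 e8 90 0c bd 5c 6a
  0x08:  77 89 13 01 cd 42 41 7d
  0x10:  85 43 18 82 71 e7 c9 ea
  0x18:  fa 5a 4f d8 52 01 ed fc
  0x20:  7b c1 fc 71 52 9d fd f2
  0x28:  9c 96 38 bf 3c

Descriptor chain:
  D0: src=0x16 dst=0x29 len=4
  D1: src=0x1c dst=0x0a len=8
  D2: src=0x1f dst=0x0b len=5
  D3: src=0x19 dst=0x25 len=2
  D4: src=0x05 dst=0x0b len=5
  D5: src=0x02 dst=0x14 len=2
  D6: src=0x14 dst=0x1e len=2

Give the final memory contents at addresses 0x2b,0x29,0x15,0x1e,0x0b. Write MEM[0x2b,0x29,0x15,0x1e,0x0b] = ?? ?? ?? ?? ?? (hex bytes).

[0] 0x16->0x29 len=4 : c9 ea fa 5a
[1] 0x1c->0x0a len=8 : 52 01 ed fc 7b c1 fc 71
[2] 0x1f->0x0b len=5 : fc 7b c1 fc 71
[3] 0x19->0x25 len=2 : 5a 4f
[4] 0x05->0x0b len=5 : bd 5c 6a 77 89
[5] 0x02->0x14 len=2 : e8 90
[6] 0x14->0x1e len=2 : e8 90
query mem[0x2b]=0xfa, mem[0x29]=0xc9, mem[0x15]=0x90, mem[0x1e]=0xe8, mem[0x0b]=0xbd

MEM[0x2b,0x29,0x15,0x1e,0x0b] = fa c9 90 e8 bd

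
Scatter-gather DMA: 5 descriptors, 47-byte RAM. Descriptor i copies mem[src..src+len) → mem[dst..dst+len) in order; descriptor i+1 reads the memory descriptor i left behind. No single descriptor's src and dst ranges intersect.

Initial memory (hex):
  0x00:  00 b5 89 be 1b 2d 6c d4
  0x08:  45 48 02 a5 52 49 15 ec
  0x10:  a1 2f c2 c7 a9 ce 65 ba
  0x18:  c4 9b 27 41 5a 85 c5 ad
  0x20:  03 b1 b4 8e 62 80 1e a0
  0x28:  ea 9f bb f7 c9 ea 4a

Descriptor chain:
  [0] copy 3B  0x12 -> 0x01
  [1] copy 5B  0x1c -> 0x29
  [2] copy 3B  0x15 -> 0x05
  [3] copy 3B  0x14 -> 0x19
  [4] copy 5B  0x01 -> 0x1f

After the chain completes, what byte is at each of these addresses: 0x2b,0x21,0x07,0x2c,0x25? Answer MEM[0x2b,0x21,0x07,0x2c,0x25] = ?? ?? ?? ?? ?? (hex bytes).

MEM[0x2b,0x21,0x07,0x2c,0x25] = c5 a9 ba ad 80

#0 dst[0x01+3] := {0xc2,0xc7,0xa9}
#1 dst[0x29+5] := {0x5a,0x85,0xc5,0xad,0x03}
#2 dst[0x05+3] := {0xce,0x65,0xba}
#3 dst[0x19+3] := {0xa9,0xce,0x65}
#4 dst[0x1f+5] := {0xc2,0xc7,0xa9,0x1b,0xce}
query mem[0x2b]=0xc5, mem[0x21]=0xa9, mem[0x07]=0xba, mem[0x2c]=0xad, mem[0x25]=0x80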